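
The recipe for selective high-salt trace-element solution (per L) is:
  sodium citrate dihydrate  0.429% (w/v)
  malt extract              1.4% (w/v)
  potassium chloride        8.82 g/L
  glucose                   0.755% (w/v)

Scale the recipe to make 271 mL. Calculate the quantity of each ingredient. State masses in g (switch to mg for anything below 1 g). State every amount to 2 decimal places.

sodium citrate dihydrate 1.16 g; malt extract 3.79 g; potassium chloride 2.39 g; glucose 2.05 g

Scale factor relative to 1 L: 0.271.
sodium citrate dihydrate: 0.429% w/v = 4.29 g/L → 4.29 × 0.271 L = 1.16 g
malt extract: 1.4 g per 100 mL × 271 mL ÷ 100 = 3.79 g
potassium chloride: 8.82 g/L × 0.271 L = 2.39 g
glucose: 0.755% w/v = 7.55 g/L → 7.55 × 0.271 L = 2.05 g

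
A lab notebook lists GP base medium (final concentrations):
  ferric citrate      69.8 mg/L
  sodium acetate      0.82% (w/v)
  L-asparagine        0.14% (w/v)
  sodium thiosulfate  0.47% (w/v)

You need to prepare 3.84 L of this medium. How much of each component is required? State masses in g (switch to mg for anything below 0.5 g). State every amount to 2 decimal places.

ferric citrate 268.03 mg; sodium acetate 31.49 g; L-asparagine 5.38 g; sodium thiosulfate 18.05 g

Scale factor relative to 1 L: 3.84.
ferric citrate: 69.8 mg/L × 3.84 L = 268.03 mg
sodium acetate: 0.82 g per 100 mL × 3840 mL ÷ 100 = 31.49 g
L-asparagine: 0.14 g per 100 mL × 3840 mL ÷ 100 = 5.38 g
sodium thiosulfate: 0.47% w/v = 4.7 g/L → 4.7 × 3.84 L = 18.05 g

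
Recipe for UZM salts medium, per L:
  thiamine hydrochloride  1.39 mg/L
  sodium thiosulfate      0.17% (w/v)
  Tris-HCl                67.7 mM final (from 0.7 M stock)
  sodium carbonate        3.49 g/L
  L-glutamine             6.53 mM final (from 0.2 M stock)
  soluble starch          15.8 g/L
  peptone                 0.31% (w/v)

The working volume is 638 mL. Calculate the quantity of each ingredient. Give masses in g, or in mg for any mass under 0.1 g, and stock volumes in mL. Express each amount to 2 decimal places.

Scale factor relative to 1 L: 0.638.
thiamine hydrochloride: 1.39 mg/L × 0.638 L = 0.89 mg
sodium thiosulfate: 0.17 g per 100 mL × 638 mL ÷ 100 = 1.08 g
Tris-HCl: C1V1 = C2V2 → 67.7 mM × 638 mL ÷ 700 mM = 61.70 mL
sodium carbonate: 3.49 g/L × 0.638 L = 2.23 g
L-glutamine: C1V1 = C2V2 → 6.53 mM × 638 mL ÷ 200 mM = 20.83 mL
soluble starch: 15.8 g/L × 0.638 L = 10.08 g
peptone: 0.31 g per 100 mL × 638 mL ÷ 100 = 1.98 g

thiamine hydrochloride 0.89 mg; sodium thiosulfate 1.08 g; Tris-HCl 61.70 mL; sodium carbonate 2.23 g; L-glutamine 20.83 mL; soluble starch 10.08 g; peptone 1.98 g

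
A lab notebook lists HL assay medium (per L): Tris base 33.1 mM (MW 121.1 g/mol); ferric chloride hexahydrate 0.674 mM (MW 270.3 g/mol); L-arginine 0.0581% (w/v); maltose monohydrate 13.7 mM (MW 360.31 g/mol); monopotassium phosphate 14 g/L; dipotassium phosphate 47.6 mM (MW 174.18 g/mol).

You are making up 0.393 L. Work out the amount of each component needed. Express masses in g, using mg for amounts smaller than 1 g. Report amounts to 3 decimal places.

Working volume: 0.393 L.
Tris base: 33.1 mmol/L × 121.1 g/mol × 0.393 L ÷ 1000 = 1.575 g
ferric chloride hexahydrate: 0.674 mmol/L × 270.3 mg/mmol × 0.393 L = 71.598 mg
L-arginine: 0.0581% w/v = 0.581 g/L → 0.581 × 0.393 L = 0.228333 g = 228.333 mg
maltose monohydrate: 13.7 mmol/L × 360.31 g/mol × 0.393 L ÷ 1000 = 1.940 g
monopotassium phosphate: 14 g/L × 0.393 L = 5.502 g
dipotassium phosphate: 47.6 mmol/L × 174.18 g/mol × 0.393 L ÷ 1000 = 3.258 g

Tris base 1.575 g; ferric chloride hexahydrate 71.598 mg; L-arginine 228.333 mg; maltose monohydrate 1.940 g; monopotassium phosphate 5.502 g; dipotassium phosphate 3.258 g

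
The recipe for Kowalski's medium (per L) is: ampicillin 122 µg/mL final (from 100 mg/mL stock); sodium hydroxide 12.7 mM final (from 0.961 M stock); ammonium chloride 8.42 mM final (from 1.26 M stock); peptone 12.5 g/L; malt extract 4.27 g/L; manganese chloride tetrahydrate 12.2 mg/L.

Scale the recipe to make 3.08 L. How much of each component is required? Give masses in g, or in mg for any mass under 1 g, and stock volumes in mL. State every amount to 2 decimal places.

ampicillin 3.76 mL; sodium hydroxide 40.70 mL; ammonium chloride 20.58 mL; peptone 38.50 g; malt extract 13.15 g; manganese chloride tetrahydrate 37.58 mg

Working volume: 3.08 L.
ampicillin: dilute stock: 122 µg/mL × 3080 mL ÷ 100000 µg/mL = 3.76 mL
sodium hydroxide: dilute stock: 12.7 mM × 3080 mL ÷ 961 mM = 40.70 mL
ammonium chloride: V = C2·V2/C1 = 8.42 mM × 3080 mL ÷ 1260 mM = 20.58 mL
peptone: 12.5 g/L × 3.08 L = 38.50 g
malt extract: 4.27 g/L × 3.08 L = 13.15 g
manganese chloride tetrahydrate: 12.2 mg/L × 3.08 L = 37.58 mg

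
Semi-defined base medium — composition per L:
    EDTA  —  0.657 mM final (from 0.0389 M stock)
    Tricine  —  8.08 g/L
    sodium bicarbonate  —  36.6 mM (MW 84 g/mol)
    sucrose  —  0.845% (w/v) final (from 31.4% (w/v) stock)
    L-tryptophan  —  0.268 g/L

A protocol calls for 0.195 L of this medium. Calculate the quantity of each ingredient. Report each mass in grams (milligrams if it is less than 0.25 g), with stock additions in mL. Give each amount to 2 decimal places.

EDTA 3.29 mL; Tricine 1.58 g; sodium bicarbonate 0.60 g; sucrose 5.25 mL; L-tryptophan 52.26 mg

Working volume: 0.195 L.
EDTA: C1V1 = C2V2 → 0.657 mM × 195 mL ÷ 38.9 mM = 3.29 mL
Tricine: 8.08 g/L × 0.195 L = 1.58 g
sodium bicarbonate: 36.6 mmol/L × 84 g/mol × 0.195 L ÷ 1000 = 0.60 g
sucrose: C1V1 = C2V2 → 0.845% ÷ 31.4% × 195 mL = 5.25 mL
L-tryptophan: 0.268 g/L × 0.195 L = 0.05226 g = 52.26 mg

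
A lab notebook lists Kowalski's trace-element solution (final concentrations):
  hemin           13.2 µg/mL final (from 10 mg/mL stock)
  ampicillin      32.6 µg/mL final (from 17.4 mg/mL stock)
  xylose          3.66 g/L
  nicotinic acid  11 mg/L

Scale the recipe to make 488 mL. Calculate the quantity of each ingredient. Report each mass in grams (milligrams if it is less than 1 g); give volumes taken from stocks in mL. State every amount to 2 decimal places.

hemin 0.64 mL; ampicillin 0.91 mL; xylose 1.79 g; nicotinic acid 5.37 mg

Target volume = 488 mL = 0.488 L.
hemin: C1V1 = C2V2 → 13.2 µg/mL × 488 mL ÷ 10000 µg/mL = 0.64 mL
ampicillin: C1V1 = C2V2 → 32.6 µg/mL × 488 mL ÷ 17400 µg/mL = 0.91 mL
xylose: 3.66 g/L × 0.488 L = 1.79 g
nicotinic acid: 11 mg/L × 0.488 L = 5.37 mg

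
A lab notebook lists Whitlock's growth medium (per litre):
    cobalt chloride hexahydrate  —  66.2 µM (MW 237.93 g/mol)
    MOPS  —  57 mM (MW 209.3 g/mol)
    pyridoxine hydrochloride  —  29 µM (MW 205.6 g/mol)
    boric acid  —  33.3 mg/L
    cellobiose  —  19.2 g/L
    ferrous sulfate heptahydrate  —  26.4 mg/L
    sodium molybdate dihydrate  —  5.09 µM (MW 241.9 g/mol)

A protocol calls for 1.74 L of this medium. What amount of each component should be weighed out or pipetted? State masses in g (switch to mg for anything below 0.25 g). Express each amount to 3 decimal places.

Scale factor relative to 1 L: 1.74.
cobalt chloride hexahydrate: 66.2 µmol/L × 237.93 g/mol × 1.74 L ÷ 1000 = 27.407 mg
MOPS: 57 mmol/L × 209.3 g/mol × 1.74 L ÷ 1000 = 20.758 g
pyridoxine hydrochloride: 29 µmol/L × 205.6 g/mol × 1.74 L ÷ 1000 = 10.375 mg
boric acid: 33.3 mg/L × 1.74 L = 57.942 mg
cellobiose: 19.2 g/L × 1.74 L = 33.408 g
ferrous sulfate heptahydrate: 26.4 mg/L × 1.74 L = 45.936 mg
sodium molybdate dihydrate: 5.09 µmol/L × 241.9 g/mol × 1.74 L ÷ 1000 = 2.142 mg

cobalt chloride hexahydrate 27.407 mg; MOPS 20.758 g; pyridoxine hydrochloride 10.375 mg; boric acid 57.942 mg; cellobiose 33.408 g; ferrous sulfate heptahydrate 45.936 mg; sodium molybdate dihydrate 2.142 mg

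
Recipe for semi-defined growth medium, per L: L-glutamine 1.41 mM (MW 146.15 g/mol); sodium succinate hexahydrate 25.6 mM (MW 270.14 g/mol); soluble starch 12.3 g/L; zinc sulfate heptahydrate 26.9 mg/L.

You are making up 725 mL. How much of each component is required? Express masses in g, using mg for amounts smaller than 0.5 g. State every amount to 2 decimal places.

Target volume = 725 mL = 0.725 L.
L-glutamine: 1.41 mmol/L × 146.15 mg/mmol × 0.725 L = 149.40 mg
sodium succinate hexahydrate: 25.6 mmol/L × 270.14 g/mol × 0.725 L ÷ 1000 = 5.01 g
soluble starch: 12.3 g/L × 0.725 L = 8.92 g
zinc sulfate heptahydrate: 26.9 mg/L × 0.725 L = 19.50 mg

L-glutamine 149.40 mg; sodium succinate hexahydrate 5.01 g; soluble starch 8.92 g; zinc sulfate heptahydrate 19.50 mg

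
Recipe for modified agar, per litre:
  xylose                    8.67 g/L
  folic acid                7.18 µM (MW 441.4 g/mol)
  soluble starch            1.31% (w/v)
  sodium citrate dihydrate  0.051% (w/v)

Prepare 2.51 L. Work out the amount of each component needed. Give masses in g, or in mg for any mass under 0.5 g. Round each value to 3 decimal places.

Scale factor relative to 1 L: 2.51.
xylose: 8.67 g/L × 2.51 L = 21.762 g
folic acid: 7.18 µmol/L × 441.4 g/mol × 2.51 L ÷ 1000 = 7.955 mg
soluble starch: 1.31% w/v = 13.1 g/L → 13.1 × 2.51 L = 32.881 g
sodium citrate dihydrate: 0.051% w/v = 0.51 g/L → 0.51 × 2.51 L = 1.280 g

xylose 21.762 g; folic acid 7.955 mg; soluble starch 32.881 g; sodium citrate dihydrate 1.280 g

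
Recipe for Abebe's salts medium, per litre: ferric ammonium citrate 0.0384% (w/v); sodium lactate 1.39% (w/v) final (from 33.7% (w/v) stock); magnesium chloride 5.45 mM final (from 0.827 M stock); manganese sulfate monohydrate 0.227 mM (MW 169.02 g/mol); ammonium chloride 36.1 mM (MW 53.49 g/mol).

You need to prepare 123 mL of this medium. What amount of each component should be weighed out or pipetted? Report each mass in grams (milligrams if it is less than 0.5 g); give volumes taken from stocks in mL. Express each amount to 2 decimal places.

ferric ammonium citrate 47.23 mg; sodium lactate 5.07 mL; magnesium chloride 0.81 mL; manganese sulfate monohydrate 4.72 mg; ammonium chloride 237.51 mg

Target volume = 123 mL = 0.123 L.
ferric ammonium citrate: 0.0384 g per 100 mL × 123 mL ÷ 100 = 0.047232 g = 47.23 mg
sodium lactate: dilute stock: 1.39% ÷ 33.7% × 123 mL = 5.07 mL
magnesium chloride: V = C2·V2/C1 = 5.45 mM × 123 mL ÷ 827 mM = 0.81 mL
manganese sulfate monohydrate: 0.227 mmol/L × 169.02 mg/mmol × 0.123 L = 4.72 mg
ammonium chloride: 36.1 mmol/L × 53.49 mg/mmol × 0.123 L = 237.51 mg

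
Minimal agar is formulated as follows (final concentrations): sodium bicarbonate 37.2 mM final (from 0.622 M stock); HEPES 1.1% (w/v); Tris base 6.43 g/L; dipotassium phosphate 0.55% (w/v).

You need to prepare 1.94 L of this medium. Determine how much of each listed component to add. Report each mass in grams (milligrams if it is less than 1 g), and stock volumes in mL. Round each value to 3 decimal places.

sodium bicarbonate 116.026 mL; HEPES 21.340 g; Tris base 12.474 g; dipotassium phosphate 10.670 g

Scale factor relative to 1 L: 1.94.
sodium bicarbonate: V = C2·V2/C1 = 37.2 mM × 1940 mL ÷ 622 mM = 116.026 mL
HEPES: 1.1% w/v = 11 g/L → 11 × 1.94 L = 21.340 g
Tris base: 6.43 g/L × 1.94 L = 12.474 g
dipotassium phosphate: 0.55% w/v = 5.5 g/L → 5.5 × 1.94 L = 10.670 g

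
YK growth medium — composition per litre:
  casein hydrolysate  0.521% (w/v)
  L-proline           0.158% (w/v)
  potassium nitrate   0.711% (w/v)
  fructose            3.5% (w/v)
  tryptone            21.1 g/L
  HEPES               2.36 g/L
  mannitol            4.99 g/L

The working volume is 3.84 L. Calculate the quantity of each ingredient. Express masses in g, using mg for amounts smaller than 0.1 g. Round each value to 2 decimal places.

casein hydrolysate 20.01 g; L-proline 6.07 g; potassium nitrate 27.30 g; fructose 134.40 g; tryptone 81.02 g; HEPES 9.06 g; mannitol 19.16 g

Scale factor relative to 1 L: 3.84.
casein hydrolysate: 0.521 g per 100 mL × 3840 mL ÷ 100 = 20.01 g
L-proline: 0.158% w/v = 1.58 g/L → 1.58 × 3.84 L = 6.07 g
potassium nitrate: 0.711 g per 100 mL × 3840 mL ÷ 100 = 27.30 g
fructose: 3.5 g per 100 mL × 3840 mL ÷ 100 = 134.40 g
tryptone: 21.1 g/L × 3.84 L = 81.02 g
HEPES: 2.36 g/L × 3.84 L = 9.06 g
mannitol: 4.99 g/L × 3.84 L = 19.16 g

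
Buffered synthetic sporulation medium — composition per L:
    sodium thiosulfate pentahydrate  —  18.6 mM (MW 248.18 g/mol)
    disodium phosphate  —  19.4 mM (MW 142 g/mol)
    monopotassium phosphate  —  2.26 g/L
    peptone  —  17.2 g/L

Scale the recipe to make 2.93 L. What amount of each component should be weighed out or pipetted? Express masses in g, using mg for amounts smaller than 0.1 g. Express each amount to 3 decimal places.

sodium thiosulfate pentahydrate 13.525 g; disodium phosphate 8.072 g; monopotassium phosphate 6.622 g; peptone 50.396 g

Scale factor relative to 1 L: 2.93.
sodium thiosulfate pentahydrate: 18.6 mmol/L × 248.18 g/mol × 2.93 L ÷ 1000 = 13.525 g
disodium phosphate: 19.4 mmol/L × 142 g/mol × 2.93 L ÷ 1000 = 8.072 g
monopotassium phosphate: 2.26 g/L × 2.93 L = 6.622 g
peptone: 17.2 g/L × 2.93 L = 50.396 g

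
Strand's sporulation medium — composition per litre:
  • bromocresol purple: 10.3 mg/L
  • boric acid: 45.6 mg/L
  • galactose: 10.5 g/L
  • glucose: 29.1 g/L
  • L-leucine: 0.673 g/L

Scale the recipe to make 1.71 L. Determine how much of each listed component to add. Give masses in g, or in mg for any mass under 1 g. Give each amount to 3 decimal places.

bromocresol purple 17.613 mg; boric acid 77.976 mg; galactose 17.955 g; glucose 49.761 g; L-leucine 1.151 g

Working volume: 1.71 L.
bromocresol purple: 10.3 mg/L × 1.71 L = 17.613 mg
boric acid: 45.6 mg/L × 1.71 L = 77.976 mg
galactose: 10.5 g/L × 1.71 L = 17.955 g
glucose: 29.1 g/L × 1.71 L = 49.761 g
L-leucine: 0.673 g/L × 1.71 L = 1.151 g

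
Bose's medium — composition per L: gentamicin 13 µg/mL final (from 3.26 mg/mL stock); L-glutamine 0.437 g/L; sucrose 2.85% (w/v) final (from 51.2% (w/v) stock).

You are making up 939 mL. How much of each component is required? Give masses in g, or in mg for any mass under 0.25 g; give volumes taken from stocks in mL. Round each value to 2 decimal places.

gentamicin 3.74 mL; L-glutamine 0.41 g; sucrose 52.27 mL

Target volume = 939 mL = 0.939 L.
gentamicin: C1V1 = C2V2 → 13 µg/mL × 939 mL ÷ 3260 µg/mL = 3.74 mL
L-glutamine: 0.437 g/L × 0.939 L = 0.41 g
sucrose: V = C2·V2/C1 = 2.85% ÷ 51.2% × 939 mL = 52.27 mL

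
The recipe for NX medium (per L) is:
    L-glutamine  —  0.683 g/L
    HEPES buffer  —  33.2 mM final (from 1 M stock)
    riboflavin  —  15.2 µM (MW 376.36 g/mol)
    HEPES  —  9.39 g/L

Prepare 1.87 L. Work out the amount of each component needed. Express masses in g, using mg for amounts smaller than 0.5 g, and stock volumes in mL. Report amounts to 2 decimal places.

L-glutamine 1.28 g; HEPES buffer 62.08 mL; riboflavin 10.70 mg; HEPES 17.56 g

Working volume: 1.87 L.
L-glutamine: 0.683 g/L × 1.87 L = 1.28 g
HEPES buffer: C1V1 = C2V2 → 33.2 mM × 1870 mL ÷ 1000 mM = 62.08 mL
riboflavin: 15.2 µmol/L × 376.36 g/mol × 1.87 L ÷ 1000 = 10.70 mg
HEPES: 9.39 g/L × 1.87 L = 17.56 g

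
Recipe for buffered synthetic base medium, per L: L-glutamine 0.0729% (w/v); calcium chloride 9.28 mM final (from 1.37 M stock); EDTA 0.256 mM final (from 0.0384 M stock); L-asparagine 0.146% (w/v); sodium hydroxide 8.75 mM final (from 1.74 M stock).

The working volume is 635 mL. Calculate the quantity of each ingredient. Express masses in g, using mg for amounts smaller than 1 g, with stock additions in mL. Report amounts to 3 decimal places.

L-glutamine 462.915 mg; calcium chloride 4.301 mL; EDTA 4.233 mL; L-asparagine 927.100 mg; sodium hydroxide 3.193 mL

Scale factor relative to 1 L: 0.635.
L-glutamine: 0.0729% w/v = 0.729 g/L → 0.729 × 0.635 L = 0.462915 g = 462.915 mg
calcium chloride: dilute stock: 9.28 mM × 635 mL ÷ 1370 mM = 4.301 mL
EDTA: dilute stock: 0.256 mM × 635 mL ÷ 38.4 mM = 4.233 mL
L-asparagine: 0.146 g per 100 mL × 635 mL ÷ 100 = 0.9271 g = 927.100 mg
sodium hydroxide: V = C2·V2/C1 = 8.75 mM × 635 mL ÷ 1740 mM = 3.193 mL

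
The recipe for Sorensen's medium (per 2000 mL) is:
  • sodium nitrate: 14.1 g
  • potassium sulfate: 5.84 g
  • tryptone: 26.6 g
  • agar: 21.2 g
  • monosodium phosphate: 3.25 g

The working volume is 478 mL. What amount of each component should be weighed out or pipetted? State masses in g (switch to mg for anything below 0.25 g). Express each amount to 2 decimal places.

sodium nitrate 3.37 g; potassium sulfate 1.40 g; tryptone 6.36 g; agar 5.07 g; monosodium phosphate 0.78 g

Ratio of target to recipe volume: 478 / 2000 = 0.239.
sodium nitrate: 14.1 g × (478 mL / 2000 mL) = 3.37 g
potassium sulfate: 5.84 g × (478 mL / 2000 mL) = 1.40 g
tryptone: 26.6 g × (478 mL / 2000 mL) = 6.36 g
agar: 21.2 g × (478 mL / 2000 mL) = 5.07 g
monosodium phosphate: 3.25 g × (478 mL / 2000 mL) = 0.78 g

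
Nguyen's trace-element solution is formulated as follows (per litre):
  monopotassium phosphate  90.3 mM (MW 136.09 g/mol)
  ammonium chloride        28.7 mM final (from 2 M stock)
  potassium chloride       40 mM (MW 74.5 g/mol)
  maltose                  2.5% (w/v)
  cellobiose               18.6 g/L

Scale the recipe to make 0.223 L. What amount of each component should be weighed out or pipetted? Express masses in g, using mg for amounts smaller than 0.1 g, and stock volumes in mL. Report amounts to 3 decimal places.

Working volume: 0.223 L.
monopotassium phosphate: 90.3 mmol/L × 136.09 g/mol × 0.223 L ÷ 1000 = 2.740 g
ammonium chloride: dilute stock: 28.7 mM × 223 mL ÷ 2000 mM = 3.200 mL
potassium chloride: 40 mmol/L × 74.5 g/mol × 0.223 L ÷ 1000 = 0.665 g
maltose: 2.5% w/v = 25 g/L → 25 × 0.223 L = 5.575 g
cellobiose: 18.6 g/L × 0.223 L = 4.148 g

monopotassium phosphate 2.740 g; ammonium chloride 3.200 mL; potassium chloride 0.665 g; maltose 5.575 g; cellobiose 4.148 g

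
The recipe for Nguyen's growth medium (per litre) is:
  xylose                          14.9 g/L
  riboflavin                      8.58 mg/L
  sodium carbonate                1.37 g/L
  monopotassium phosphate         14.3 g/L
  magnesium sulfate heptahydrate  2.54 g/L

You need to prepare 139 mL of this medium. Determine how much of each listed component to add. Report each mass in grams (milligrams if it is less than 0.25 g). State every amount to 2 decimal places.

xylose 2.07 g; riboflavin 1.19 mg; sodium carbonate 190.43 mg; monopotassium phosphate 1.99 g; magnesium sulfate heptahydrate 0.35 g

Target volume = 139 mL = 0.139 L.
xylose: 14.9 g/L × 0.139 L = 2.07 g
riboflavin: 8.58 mg/L × 0.139 L = 1.19 mg
sodium carbonate: 1.37 g/L × 0.139 L = 0.19043 g = 190.43 mg
monopotassium phosphate: 14.3 g/L × 0.139 L = 1.99 g
magnesium sulfate heptahydrate: 2.54 g/L × 0.139 L = 0.35 g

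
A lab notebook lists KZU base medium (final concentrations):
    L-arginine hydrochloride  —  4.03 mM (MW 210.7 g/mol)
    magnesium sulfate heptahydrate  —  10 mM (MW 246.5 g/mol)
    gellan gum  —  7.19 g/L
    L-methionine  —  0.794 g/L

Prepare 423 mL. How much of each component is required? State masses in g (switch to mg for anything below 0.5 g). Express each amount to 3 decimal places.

Target volume = 423 mL = 0.423 L.
L-arginine hydrochloride: 4.03 mmol/L × 210.7 mg/mmol × 0.423 L = 359.178 mg
magnesium sulfate heptahydrate: 10 mmol/L × 246.5 g/mol × 0.423 L ÷ 1000 = 1.043 g
gellan gum: 7.19 g/L × 0.423 L = 3.041 g
L-methionine: 0.794 g/L × 0.423 L = 0.335862 g = 335.862 mg

L-arginine hydrochloride 359.178 mg; magnesium sulfate heptahydrate 1.043 g; gellan gum 3.041 g; L-methionine 335.862 mg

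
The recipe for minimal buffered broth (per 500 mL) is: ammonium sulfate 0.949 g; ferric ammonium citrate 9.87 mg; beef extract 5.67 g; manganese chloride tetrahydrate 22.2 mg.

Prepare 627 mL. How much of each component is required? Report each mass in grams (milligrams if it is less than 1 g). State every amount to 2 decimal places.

ammonium sulfate 1.19 g; ferric ammonium citrate 12.38 mg; beef extract 7.11 g; manganese chloride tetrahydrate 27.84 mg

Ratio of target to recipe volume: 627 / 500 = 1.254.
ammonium sulfate: 0.949 g × (627 mL / 500 mL) = 1.19 g
ferric ammonium citrate: 9.87 mg × (627 mL / 500 mL) = 12.38 mg
beef extract: 5.67 g × (627 mL / 500 mL) = 7.11 g
manganese chloride tetrahydrate: 22.2 mg × (627 mL / 500 mL) = 27.84 mg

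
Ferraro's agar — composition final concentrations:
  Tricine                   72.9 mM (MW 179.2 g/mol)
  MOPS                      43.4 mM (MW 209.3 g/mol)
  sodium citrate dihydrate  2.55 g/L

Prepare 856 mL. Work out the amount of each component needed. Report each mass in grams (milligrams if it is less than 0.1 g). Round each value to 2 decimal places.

Tricine 11.18 g; MOPS 7.78 g; sodium citrate dihydrate 2.18 g

Working volume: 856 mL = 0.856 L.
Tricine: 72.9 mmol/L × 179.2 g/mol × 0.856 L ÷ 1000 = 11.18 g
MOPS: 43.4 mmol/L × 209.3 g/mol × 0.856 L ÷ 1000 = 7.78 g
sodium citrate dihydrate: 2.55 g/L × 0.856 L = 2.18 g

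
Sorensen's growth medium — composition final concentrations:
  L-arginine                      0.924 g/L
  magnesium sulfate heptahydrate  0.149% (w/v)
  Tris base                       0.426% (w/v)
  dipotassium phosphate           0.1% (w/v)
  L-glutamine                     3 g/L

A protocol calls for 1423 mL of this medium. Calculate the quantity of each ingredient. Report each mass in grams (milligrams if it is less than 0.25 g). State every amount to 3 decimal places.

Scale factor relative to 1 L: 1.423.
L-arginine: 0.924 g/L × 1.423 L = 1.315 g
magnesium sulfate heptahydrate: 0.149 g per 100 mL × 1423 mL ÷ 100 = 2.120 g
Tris base: 0.426% w/v = 4.26 g/L → 4.26 × 1.423 L = 6.062 g
dipotassium phosphate: 0.1 g per 100 mL × 1423 mL ÷ 100 = 1.423 g
L-glutamine: 3 g/L × 1.423 L = 4.269 g

L-arginine 1.315 g; magnesium sulfate heptahydrate 2.120 g; Tris base 6.062 g; dipotassium phosphate 1.423 g; L-glutamine 4.269 g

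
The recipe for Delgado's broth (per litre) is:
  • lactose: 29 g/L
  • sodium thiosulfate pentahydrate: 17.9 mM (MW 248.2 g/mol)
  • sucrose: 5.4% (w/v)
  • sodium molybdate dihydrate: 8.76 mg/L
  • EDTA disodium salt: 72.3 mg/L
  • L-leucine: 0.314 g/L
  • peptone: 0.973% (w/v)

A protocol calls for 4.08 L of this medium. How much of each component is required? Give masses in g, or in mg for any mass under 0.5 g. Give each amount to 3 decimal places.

lactose 118.320 g; sodium thiosulfate pentahydrate 18.127 g; sucrose 220.320 g; sodium molybdate dihydrate 35.741 mg; EDTA disodium salt 294.984 mg; L-leucine 1.281 g; peptone 39.698 g

Working volume: 4.08 L.
lactose: 29 g/L × 4.08 L = 118.320 g
sodium thiosulfate pentahydrate: 17.9 mmol/L × 248.2 g/mol × 4.08 L ÷ 1000 = 18.127 g
sucrose: 5.4% w/v = 54 g/L → 54 × 4.08 L = 220.320 g
sodium molybdate dihydrate: 8.76 mg/L × 4.08 L = 35.741 mg
EDTA disodium salt: 72.3 mg/L × 4.08 L = 294.984 mg
L-leucine: 0.314 g/L × 4.08 L = 1.281 g
peptone: 0.973% w/v = 9.73 g/L → 9.73 × 4.08 L = 39.698 g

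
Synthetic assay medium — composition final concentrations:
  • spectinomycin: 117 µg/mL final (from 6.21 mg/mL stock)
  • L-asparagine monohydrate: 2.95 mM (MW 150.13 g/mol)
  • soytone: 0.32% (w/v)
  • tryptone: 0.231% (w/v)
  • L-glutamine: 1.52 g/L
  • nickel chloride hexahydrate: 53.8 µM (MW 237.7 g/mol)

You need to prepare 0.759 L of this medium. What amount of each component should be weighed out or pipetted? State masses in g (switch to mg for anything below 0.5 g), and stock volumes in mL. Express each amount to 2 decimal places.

Scale factor relative to 1 L: 0.759.
spectinomycin: C1V1 = C2V2 → 117 µg/mL × 759 mL ÷ 6210 µg/mL = 14.30 mL
L-asparagine monohydrate: 2.95 mmol/L × 150.13 mg/mmol × 0.759 L = 336.15 mg
soytone: 0.32 g per 100 mL × 759 mL ÷ 100 = 2.43 g
tryptone: 0.231 g per 100 mL × 759 mL ÷ 100 = 1.75 g
L-glutamine: 1.52 g/L × 0.759 L = 1.15 g
nickel chloride hexahydrate: 53.8 µmol/L × 237.7 g/mol × 0.759 L ÷ 1000 = 9.71 mg

spectinomycin 14.30 mL; L-asparagine monohydrate 336.15 mg; soytone 2.43 g; tryptone 1.75 g; L-glutamine 1.15 g; nickel chloride hexahydrate 9.71 mg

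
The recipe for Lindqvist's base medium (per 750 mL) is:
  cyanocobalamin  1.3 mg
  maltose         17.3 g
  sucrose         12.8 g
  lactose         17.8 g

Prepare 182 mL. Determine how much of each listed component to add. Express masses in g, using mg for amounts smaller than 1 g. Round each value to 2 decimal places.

Ratio of target to recipe volume: 182 / 750 = 0.242667.
cyanocobalamin: 1.3 mg × (182 mL / 750 mL) = 0.32 mg
maltose: 17.3 g × (182 mL / 750 mL) = 4.20 g
sucrose: 12.8 g × (182 mL / 750 mL) = 3.11 g
lactose: 17.8 g × (182 mL / 750 mL) = 4.32 g

cyanocobalamin 0.32 mg; maltose 4.20 g; sucrose 3.11 g; lactose 4.32 g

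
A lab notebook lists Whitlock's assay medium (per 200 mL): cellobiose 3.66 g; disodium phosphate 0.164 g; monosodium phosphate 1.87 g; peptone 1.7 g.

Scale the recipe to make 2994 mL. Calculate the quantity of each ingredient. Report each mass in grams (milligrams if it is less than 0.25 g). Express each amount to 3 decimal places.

cellobiose 54.790 g; disodium phosphate 2.455 g; monosodium phosphate 27.994 g; peptone 25.449 g

Scale factor = 2994 mL / 200 mL = 14.97.
cellobiose: 3.66 g × (2994 mL / 200 mL) = 54.790 g
disodium phosphate: 0.164 g × (2994 mL / 200 mL) = 2.455 g
monosodium phosphate: 1.87 g × (2994 mL / 200 mL) = 27.994 g
peptone: 1.7 g × (2994 mL / 200 mL) = 25.449 g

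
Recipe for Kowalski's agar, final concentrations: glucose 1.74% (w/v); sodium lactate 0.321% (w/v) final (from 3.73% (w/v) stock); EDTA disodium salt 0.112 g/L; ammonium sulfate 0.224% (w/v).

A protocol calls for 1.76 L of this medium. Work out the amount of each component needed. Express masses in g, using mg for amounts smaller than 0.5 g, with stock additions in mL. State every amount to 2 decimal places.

glucose 30.62 g; sodium lactate 151.46 mL; EDTA disodium salt 197.12 mg; ammonium sulfate 3.94 g

Working volume: 1.76 L.
glucose: 1.74 g per 100 mL × 1760 mL ÷ 100 = 30.62 g
sodium lactate: V = C2·V2/C1 = 0.321% ÷ 3.73% × 1760 mL = 151.46 mL
EDTA disodium salt: 0.112 g/L × 1.76 L = 0.19712 g = 197.12 mg
ammonium sulfate: 0.224 g per 100 mL × 1760 mL ÷ 100 = 3.94 g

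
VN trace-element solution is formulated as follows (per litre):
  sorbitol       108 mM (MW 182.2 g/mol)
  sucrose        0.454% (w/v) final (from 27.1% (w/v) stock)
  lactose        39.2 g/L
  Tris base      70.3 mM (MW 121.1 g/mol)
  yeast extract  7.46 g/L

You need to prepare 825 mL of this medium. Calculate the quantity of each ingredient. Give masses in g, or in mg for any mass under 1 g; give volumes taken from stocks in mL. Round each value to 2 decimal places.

Working volume: 825 mL = 0.825 L.
sorbitol: 108 mmol/L × 182.2 g/mol × 0.825 L ÷ 1000 = 16.23 g
sucrose: dilute stock: 0.454% ÷ 27.1% × 825 mL = 13.82 mL
lactose: 39.2 g/L × 0.825 L = 32.34 g
Tris base: 70.3 mmol/L × 121.1 g/mol × 0.825 L ÷ 1000 = 7.02 g
yeast extract: 7.46 g/L × 0.825 L = 6.15 g

sorbitol 16.23 g; sucrose 13.82 mL; lactose 32.34 g; Tris base 7.02 g; yeast extract 6.15 g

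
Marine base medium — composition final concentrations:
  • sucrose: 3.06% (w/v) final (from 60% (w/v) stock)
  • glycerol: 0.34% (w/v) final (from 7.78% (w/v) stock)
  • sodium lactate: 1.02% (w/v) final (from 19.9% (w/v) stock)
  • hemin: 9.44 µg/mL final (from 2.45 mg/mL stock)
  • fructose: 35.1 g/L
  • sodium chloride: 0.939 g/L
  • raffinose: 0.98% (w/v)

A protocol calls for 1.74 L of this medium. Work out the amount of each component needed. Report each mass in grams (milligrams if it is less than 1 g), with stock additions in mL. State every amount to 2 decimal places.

Scale factor relative to 1 L: 1.74.
sucrose: V = C2·V2/C1 = 3.06% ÷ 60% × 1740 mL = 88.74 mL
glycerol: C1V1 = C2V2 → 0.34% ÷ 7.78% × 1740 mL = 76.04 mL
sodium lactate: dilute stock: 1.02% ÷ 19.9% × 1740 mL = 89.19 mL
hemin: dilute stock: 9.44 µg/mL × 1740 mL ÷ 2450 µg/mL = 6.70 mL
fructose: 35.1 g/L × 1.74 L = 61.07 g
sodium chloride: 0.939 g/L × 1.74 L = 1.63 g
raffinose: 0.98% w/v = 9.8 g/L → 9.8 × 1.74 L = 17.05 g

sucrose 88.74 mL; glycerol 76.04 mL; sodium lactate 89.19 mL; hemin 6.70 mL; fructose 61.07 g; sodium chloride 1.63 g; raffinose 17.05 g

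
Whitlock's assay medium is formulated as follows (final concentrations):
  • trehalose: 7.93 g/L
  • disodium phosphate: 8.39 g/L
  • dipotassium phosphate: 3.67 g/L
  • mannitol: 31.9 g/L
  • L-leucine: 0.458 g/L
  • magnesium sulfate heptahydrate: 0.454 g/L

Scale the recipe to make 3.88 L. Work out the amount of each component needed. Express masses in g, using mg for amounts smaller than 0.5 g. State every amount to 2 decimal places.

trehalose 30.77 g; disodium phosphate 32.55 g; dipotassium phosphate 14.24 g; mannitol 123.77 g; L-leucine 1.78 g; magnesium sulfate heptahydrate 1.76 g

Scale factor relative to 1 L: 3.88.
trehalose: 7.93 g/L × 3.88 L = 30.77 g
disodium phosphate: 8.39 g/L × 3.88 L = 32.55 g
dipotassium phosphate: 3.67 g/L × 3.88 L = 14.24 g
mannitol: 31.9 g/L × 3.88 L = 123.77 g
L-leucine: 0.458 g/L × 3.88 L = 1.78 g
magnesium sulfate heptahydrate: 0.454 g/L × 3.88 L = 1.76 g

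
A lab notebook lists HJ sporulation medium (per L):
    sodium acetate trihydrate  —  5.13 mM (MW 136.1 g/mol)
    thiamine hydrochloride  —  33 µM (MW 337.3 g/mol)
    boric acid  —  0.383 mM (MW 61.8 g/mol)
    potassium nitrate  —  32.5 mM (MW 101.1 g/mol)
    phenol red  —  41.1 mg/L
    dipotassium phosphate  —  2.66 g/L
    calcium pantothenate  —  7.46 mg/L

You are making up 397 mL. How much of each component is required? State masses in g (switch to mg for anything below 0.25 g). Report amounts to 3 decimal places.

sodium acetate trihydrate 0.277 g; thiamine hydrochloride 4.419 mg; boric acid 9.397 mg; potassium nitrate 1.304 g; phenol red 16.317 mg; dipotassium phosphate 1.056 g; calcium pantothenate 2.962 mg

Scale factor relative to 1 L: 0.397.
sodium acetate trihydrate: 5.13 mmol/L × 136.1 g/mol × 0.397 L ÷ 1000 = 0.277 g
thiamine hydrochloride: 33 µmol/L × 337.3 g/mol × 0.397 L ÷ 1000 = 4.419 mg
boric acid: 0.383 mmol/L × 61.8 mg/mmol × 0.397 L = 9.397 mg
potassium nitrate: 32.5 mmol/L × 101.1 g/mol × 0.397 L ÷ 1000 = 1.304 g
phenol red: 41.1 mg/L × 0.397 L = 16.317 mg
dipotassium phosphate: 2.66 g/L × 0.397 L = 1.056 g
calcium pantothenate: 7.46 mg/L × 0.397 L = 2.962 mg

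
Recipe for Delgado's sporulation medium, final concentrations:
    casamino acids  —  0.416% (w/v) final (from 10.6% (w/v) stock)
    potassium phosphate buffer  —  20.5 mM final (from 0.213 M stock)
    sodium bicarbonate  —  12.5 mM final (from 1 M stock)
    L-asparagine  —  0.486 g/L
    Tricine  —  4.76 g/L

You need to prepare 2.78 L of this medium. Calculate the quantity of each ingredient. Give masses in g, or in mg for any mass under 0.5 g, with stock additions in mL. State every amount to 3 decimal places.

casamino acids 109.102 mL; potassium phosphate buffer 267.559 mL; sodium bicarbonate 34.750 mL; L-asparagine 1.351 g; Tricine 13.233 g

Scale factor relative to 1 L: 2.78.
casamino acids: V = C2·V2/C1 = 0.416% ÷ 10.6% × 2780 mL = 109.102 mL
potassium phosphate buffer: dilute stock: 20.5 mM × 2780 mL ÷ 213 mM = 267.559 mL
sodium bicarbonate: C1V1 = C2V2 → 12.5 mM × 2780 mL ÷ 1000 mM = 34.750 mL
L-asparagine: 0.486 g/L × 2.78 L = 1.351 g
Tricine: 4.76 g/L × 2.78 L = 13.233 g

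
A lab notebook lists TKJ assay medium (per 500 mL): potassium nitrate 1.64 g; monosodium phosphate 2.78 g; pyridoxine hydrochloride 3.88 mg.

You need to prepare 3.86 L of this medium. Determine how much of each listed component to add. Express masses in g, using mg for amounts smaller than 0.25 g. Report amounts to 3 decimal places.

potassium nitrate 12.661 g; monosodium phosphate 21.462 g; pyridoxine hydrochloride 29.954 mg

Scale factor = 3860 mL / 500 mL = 7.72.
potassium nitrate: 1.64 g × (3860 mL / 500 mL) = 12.661 g
monosodium phosphate: 2.78 g × (3860 mL / 500 mL) = 21.462 g
pyridoxine hydrochloride: 3.88 mg × (3860 mL / 500 mL) = 29.954 mg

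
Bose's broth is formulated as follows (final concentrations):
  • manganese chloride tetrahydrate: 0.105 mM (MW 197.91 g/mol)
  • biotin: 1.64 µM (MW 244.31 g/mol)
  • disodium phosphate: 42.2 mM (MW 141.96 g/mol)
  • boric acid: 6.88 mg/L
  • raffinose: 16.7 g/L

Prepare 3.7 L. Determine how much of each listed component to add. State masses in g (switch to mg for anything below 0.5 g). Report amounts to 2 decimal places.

manganese chloride tetrahydrate 76.89 mg; biotin 1.48 mg; disodium phosphate 22.17 g; boric acid 25.46 mg; raffinose 61.79 g

Scale factor relative to 1 L: 3.7.
manganese chloride tetrahydrate: 0.105 mmol/L × 197.91 mg/mmol × 3.7 L = 76.89 mg
biotin: 1.64 µmol/L × 244.31 g/mol × 3.7 L ÷ 1000 = 1.48 mg
disodium phosphate: 42.2 mmol/L × 141.96 g/mol × 3.7 L ÷ 1000 = 22.17 g
boric acid: 6.88 mg/L × 3.7 L = 25.46 mg
raffinose: 16.7 g/L × 3.7 L = 61.79 g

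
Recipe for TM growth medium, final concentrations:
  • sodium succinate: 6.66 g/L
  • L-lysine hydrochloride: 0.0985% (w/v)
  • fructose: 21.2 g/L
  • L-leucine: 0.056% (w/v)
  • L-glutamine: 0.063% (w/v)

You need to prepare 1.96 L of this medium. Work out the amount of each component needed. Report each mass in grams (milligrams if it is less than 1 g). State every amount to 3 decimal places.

sodium succinate 13.054 g; L-lysine hydrochloride 1.931 g; fructose 41.552 g; L-leucine 1.098 g; L-glutamine 1.235 g

Working volume: 1.96 L.
sodium succinate: 6.66 g/L × 1.96 L = 13.054 g
L-lysine hydrochloride: 0.0985 g per 100 mL × 1960 mL ÷ 100 = 1.931 g
fructose: 21.2 g/L × 1.96 L = 41.552 g
L-leucine: 0.056% w/v = 0.56 g/L → 0.56 × 1.96 L = 1.098 g
L-glutamine: 0.063 g per 100 mL × 1960 mL ÷ 100 = 1.235 g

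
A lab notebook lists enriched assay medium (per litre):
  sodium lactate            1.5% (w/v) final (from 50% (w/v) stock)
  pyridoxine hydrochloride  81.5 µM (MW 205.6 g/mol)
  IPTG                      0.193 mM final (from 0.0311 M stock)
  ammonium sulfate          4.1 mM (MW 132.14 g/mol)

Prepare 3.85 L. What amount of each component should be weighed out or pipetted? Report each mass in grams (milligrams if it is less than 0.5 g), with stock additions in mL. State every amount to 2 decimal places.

sodium lactate 115.50 mL; pyridoxine hydrochloride 64.51 mg; IPTG 23.89 mL; ammonium sulfate 2.09 g

Working volume: 3.85 L.
sodium lactate: dilute stock: 1.5% ÷ 50% × 3850 mL = 115.50 mL
pyridoxine hydrochloride: 81.5 µmol/L × 205.6 g/mol × 3.85 L ÷ 1000 = 64.51 mg
IPTG: V = C2·V2/C1 = 0.193 mM × 3850 mL ÷ 31.1 mM = 23.89 mL
ammonium sulfate: 4.1 mmol/L × 132.14 g/mol × 3.85 L ÷ 1000 = 2.09 g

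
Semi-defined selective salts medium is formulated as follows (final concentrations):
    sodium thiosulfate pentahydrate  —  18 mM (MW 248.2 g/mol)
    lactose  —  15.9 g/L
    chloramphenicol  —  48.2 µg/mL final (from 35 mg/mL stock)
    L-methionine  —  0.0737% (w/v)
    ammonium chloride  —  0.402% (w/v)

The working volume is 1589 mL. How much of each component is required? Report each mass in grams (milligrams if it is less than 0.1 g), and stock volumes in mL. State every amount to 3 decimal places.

sodium thiosulfate pentahydrate 7.099 g; lactose 25.265 g; chloramphenicol 2.188 mL; L-methionine 1.171 g; ammonium chloride 6.388 g

Target volume = 1589 mL = 1.589 L.
sodium thiosulfate pentahydrate: 18 mmol/L × 248.2 g/mol × 1.589 L ÷ 1000 = 7.099 g
lactose: 15.9 g/L × 1.589 L = 25.265 g
chloramphenicol: C1V1 = C2V2 → 48.2 µg/mL × 1589 mL ÷ 35000 µg/mL = 2.188 mL
L-methionine: 0.0737% w/v = 0.737 g/L → 0.737 × 1.589 L = 1.171 g
ammonium chloride: 0.402 g per 100 mL × 1589 mL ÷ 100 = 6.388 g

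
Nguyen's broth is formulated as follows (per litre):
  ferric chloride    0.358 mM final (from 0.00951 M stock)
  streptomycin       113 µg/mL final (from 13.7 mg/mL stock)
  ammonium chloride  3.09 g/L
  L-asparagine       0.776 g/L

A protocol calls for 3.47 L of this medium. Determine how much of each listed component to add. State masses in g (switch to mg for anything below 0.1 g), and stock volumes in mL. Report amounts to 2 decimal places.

Working volume: 3.47 L.
ferric chloride: dilute stock: 0.358 mM × 3470 mL ÷ 9.51 mM = 130.63 mL
streptomycin: V = C2·V2/C1 = 113 µg/mL × 3470 mL ÷ 13700 µg/mL = 28.62 mL
ammonium chloride: 3.09 g/L × 3.47 L = 10.72 g
L-asparagine: 0.776 g/L × 3.47 L = 2.69 g

ferric chloride 130.63 mL; streptomycin 28.62 mL; ammonium chloride 10.72 g; L-asparagine 2.69 g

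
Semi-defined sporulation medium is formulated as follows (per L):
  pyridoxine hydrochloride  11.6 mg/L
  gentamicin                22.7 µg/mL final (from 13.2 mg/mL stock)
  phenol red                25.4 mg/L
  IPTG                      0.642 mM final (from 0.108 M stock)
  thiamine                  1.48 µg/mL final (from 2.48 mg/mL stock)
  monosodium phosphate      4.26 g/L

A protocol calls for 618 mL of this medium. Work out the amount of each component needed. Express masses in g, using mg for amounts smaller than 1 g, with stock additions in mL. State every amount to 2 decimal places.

Target volume = 618 mL = 0.618 L.
pyridoxine hydrochloride: 11.6 mg/L × 0.618 L = 7.17 mg
gentamicin: dilute stock: 22.7 µg/mL × 618 mL ÷ 13200 µg/mL = 1.06 mL
phenol red: 25.4 mg/L × 0.618 L = 15.70 mg
IPTG: V = C2·V2/C1 = 0.642 mM × 618 mL ÷ 108 mM = 3.67 mL
thiamine: dilute stock: 1.48 µg/mL × 618 mL ÷ 2480 µg/mL = 0.37 mL
monosodium phosphate: 4.26 g/L × 0.618 L = 2.63 g

pyridoxine hydrochloride 7.17 mg; gentamicin 1.06 mL; phenol red 15.70 mg; IPTG 3.67 mL; thiamine 0.37 mL; monosodium phosphate 2.63 g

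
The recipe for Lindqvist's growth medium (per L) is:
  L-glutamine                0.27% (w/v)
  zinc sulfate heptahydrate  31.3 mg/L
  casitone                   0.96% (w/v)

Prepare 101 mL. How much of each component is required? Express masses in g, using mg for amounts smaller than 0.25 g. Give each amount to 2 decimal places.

Target volume = 101 mL = 0.101 L.
L-glutamine: 0.27% w/v = 2.7 g/L → 2.7 × 0.101 L = 0.27 g
zinc sulfate heptahydrate: 31.3 mg/L × 0.101 L = 3.16 mg
casitone: 0.96% w/v = 9.6 g/L → 9.6 × 0.101 L = 0.97 g

L-glutamine 0.27 g; zinc sulfate heptahydrate 3.16 mg; casitone 0.97 g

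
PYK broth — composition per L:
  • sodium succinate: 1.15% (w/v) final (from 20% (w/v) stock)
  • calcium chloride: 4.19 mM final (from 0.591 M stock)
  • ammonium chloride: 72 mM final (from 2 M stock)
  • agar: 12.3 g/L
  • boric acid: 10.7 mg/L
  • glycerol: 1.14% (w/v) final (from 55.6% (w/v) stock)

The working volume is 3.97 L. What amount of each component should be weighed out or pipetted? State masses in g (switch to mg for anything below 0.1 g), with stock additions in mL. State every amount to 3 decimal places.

sodium succinate 228.275 mL; calcium chloride 28.146 mL; ammonium chloride 142.920 mL; agar 48.831 g; boric acid 42.479 mg; glycerol 81.399 mL

Working volume: 3.97 L.
sodium succinate: C1V1 = C2V2 → 1.15% ÷ 20% × 3970 mL = 228.275 mL
calcium chloride: dilute stock: 4.19 mM × 3970 mL ÷ 591 mM = 28.146 mL
ammonium chloride: V = C2·V2/C1 = 72 mM × 3970 mL ÷ 2000 mM = 142.920 mL
agar: 12.3 g/L × 3.97 L = 48.831 g
boric acid: 10.7 mg/L × 3.97 L = 42.479 mg
glycerol: V = C2·V2/C1 = 1.14% ÷ 55.6% × 3970 mL = 81.399 mL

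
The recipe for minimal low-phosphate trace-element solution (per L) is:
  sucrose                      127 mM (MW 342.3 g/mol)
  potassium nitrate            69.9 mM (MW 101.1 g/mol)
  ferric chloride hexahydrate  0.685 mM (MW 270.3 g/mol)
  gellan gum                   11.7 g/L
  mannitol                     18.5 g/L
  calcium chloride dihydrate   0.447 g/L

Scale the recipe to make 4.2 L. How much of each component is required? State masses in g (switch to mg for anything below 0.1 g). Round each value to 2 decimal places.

sucrose 182.58 g; potassium nitrate 29.68 g; ferric chloride hexahydrate 0.78 g; gellan gum 49.14 g; mannitol 77.70 g; calcium chloride dihydrate 1.88 g

Working volume: 4.2 L.
sucrose: 127 mmol/L × 342.3 g/mol × 4.2 L ÷ 1000 = 182.58 g
potassium nitrate: 69.9 mmol/L × 101.1 g/mol × 4.2 L ÷ 1000 = 29.68 g
ferric chloride hexahydrate: 0.685 mmol/L × 270.3 g/mol × 4.2 L ÷ 1000 = 0.78 g
gellan gum: 11.7 g/L × 4.2 L = 49.14 g
mannitol: 18.5 g/L × 4.2 L = 77.70 g
calcium chloride dihydrate: 0.447 g/L × 4.2 L = 1.88 g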